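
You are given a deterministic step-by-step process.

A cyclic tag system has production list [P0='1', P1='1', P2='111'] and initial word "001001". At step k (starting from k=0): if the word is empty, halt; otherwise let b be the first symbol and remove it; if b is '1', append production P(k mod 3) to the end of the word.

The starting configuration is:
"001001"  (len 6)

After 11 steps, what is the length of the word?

8

0) "001001"  (len 6)
1) "01001"  (len 5)
2) "1001"  (len 4)
3) "001111"  (len 6)
4) "01111"  (len 5)
5) "1111"  (len 4)
6) "111111"  (len 6)
7) "111111"  (len 6)
8) "111111"  (len 6)
9) "11111111"  (len 8)
10) "11111111"  (len 8)
11) "11111111"  (len 8)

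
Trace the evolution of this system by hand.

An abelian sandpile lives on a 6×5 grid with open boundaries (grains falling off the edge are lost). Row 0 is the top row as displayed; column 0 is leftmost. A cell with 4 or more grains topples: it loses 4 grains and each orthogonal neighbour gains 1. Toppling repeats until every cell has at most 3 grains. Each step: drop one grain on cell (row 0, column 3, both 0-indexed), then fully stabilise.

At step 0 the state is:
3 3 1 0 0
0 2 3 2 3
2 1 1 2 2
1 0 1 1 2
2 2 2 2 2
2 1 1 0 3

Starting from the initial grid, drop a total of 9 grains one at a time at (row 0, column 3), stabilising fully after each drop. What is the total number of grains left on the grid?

49

t=0: 3 3 1 0 0
0 2 3 2 3
2 1 1 2 2
1 0 1 1 2
2 2 2 2 2
2 1 1 0 3
t=1: 3 3 1 1 0
0 2 3 2 3
2 1 1 2 2
1 0 1 1 2
2 2 2 2 2
2 1 1 0 3
t=2: 3 3 1 2 0
0 2 3 2 3
2 1 1 2 2
1 0 1 1 2
2 2 2 2 2
2 1 1 0 3
t=3: 3 3 1 3 0
0 2 3 2 3
2 1 1 2 2
1 0 1 1 2
2 2 2 2 2
2 1 1 0 3
t=4: 3 3 2 0 1
0 2 3 3 3
2 1 1 2 2
1 0 1 1 2
2 2 2 2 2
2 1 1 0 3
t=5: 3 3 2 1 1
0 2 3 3 3
2 1 1 2 2
1 0 1 1 2
2 2 2 2 2
2 1 1 0 3
t=6: 3 3 2 2 1
0 2 3 3 3
2 1 1 2 2
1 0 1 1 2
2 2 2 2 2
2 1 1 0 3
t=7: 3 3 2 3 1
0 2 3 3 3
2 1 1 2 2
1 0 1 1 2
2 2 2 2 2
2 1 1 0 3
t=8: 0 2 1 2 3
2 0 2 2 0
2 2 2 3 3
1 0 1 1 2
2 2 2 2 2
2 1 1 0 3
t=9: 0 2 1 3 3
2 0 2 2 0
2 2 2 3 3
1 0 1 1 2
2 2 2 2 2
2 1 1 0 3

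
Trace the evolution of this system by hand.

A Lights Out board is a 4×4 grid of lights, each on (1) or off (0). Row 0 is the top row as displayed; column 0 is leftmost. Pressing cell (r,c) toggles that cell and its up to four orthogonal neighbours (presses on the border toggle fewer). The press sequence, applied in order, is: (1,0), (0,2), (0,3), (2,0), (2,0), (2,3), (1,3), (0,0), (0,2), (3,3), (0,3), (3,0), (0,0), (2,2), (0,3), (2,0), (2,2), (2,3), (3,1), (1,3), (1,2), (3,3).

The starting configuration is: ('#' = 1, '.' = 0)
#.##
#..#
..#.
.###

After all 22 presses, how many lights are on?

8

gen 0: #.##
#..#
..#.
.###
gen 1: ..##
.#.#
#.#.
.###
gen 2: .#..
.###
#.#.
.###
gen 3: .###
.##.
#.#.
.###
gen 4: .###
###.
.##.
####
gen 5: .###
.##.
#.#.
.###
gen 6: .###
.###
#..#
.##.
gen 7: .##.
.#..
#...
.##.
gen 8: #.#.
##..
#...
.##.
gen 9: ##.#
###.
#...
.##.
gen 10: ##.#
###.
#..#
.#.#
gen 11: ###.
####
#..#
.#.#
gen 12: ###.
####
...#
#..#
gen 13: ..#.
.###
...#
#..#
gen 14: ..#.
.#.#
.##.
#.##
gen 15: ...#
.#..
.##.
#.##
gen 16: ...#
##..
#.#.
..##
gen 17: ...#
###.
##.#
...#
gen 18: ...#
####
###.
....
gen 19: ...#
####
#.#.
###.
gen 20: ....
##..
#.##
###.
gen 21: ..#.
#.##
#..#
###.
gen 22: ..#.
#.##
#...
##.#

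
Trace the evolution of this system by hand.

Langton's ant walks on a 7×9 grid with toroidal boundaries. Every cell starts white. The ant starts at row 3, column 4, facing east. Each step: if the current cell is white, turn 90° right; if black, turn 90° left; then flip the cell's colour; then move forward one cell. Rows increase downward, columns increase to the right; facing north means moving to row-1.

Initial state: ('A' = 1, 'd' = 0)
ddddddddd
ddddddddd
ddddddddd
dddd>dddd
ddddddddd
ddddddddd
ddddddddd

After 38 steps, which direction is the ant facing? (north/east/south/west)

east

k=0  ddddddddd
ddddddddd
ddddddddd
dddd>dddd
ddddddddd
ddddddddd
ddddddddd
k=1  ddddddddd
ddddddddd
ddddddddd
ddddAdddd
ddddvdddd
ddddddddd
ddddddddd
k=2  ddddddddd
ddddddddd
ddddddddd
ddddAdddd
ddd<Adddd
ddddddddd
ddddddddd
k=3  ddddddddd
ddddddddd
ddddddddd
ddd^Adddd
dddAAdddd
ddddddddd
ddddddddd
k=4  ddddddddd
ddddddddd
ddddddddd
dddA>dddd
dddAAdddd
ddddddddd
ddddddddd
k=5  ddddddddd
ddddddddd
dddd^dddd
dddAddddd
dddAAdddd
ddddddddd
ddddddddd
k=6  ddddddddd
ddddddddd
ddddA>ddd
dddAddddd
dddAAdddd
ddddddddd
ddddddddd
k=7  ddddddddd
ddddddddd
ddddAAddd
dddAdvddd
dddAAdddd
ddddddddd
ddddddddd
k=8  ddddddddd
ddddddddd
ddddAAddd
dddA<Addd
dddAAdddd
ddddddddd
ddddddddd
k=9  ddddddddd
ddddddddd
dddd^Addd
dddAAAddd
dddAAdddd
ddddddddd
ddddddddd
k=10  ddddddddd
ddddddddd
ddd<dAddd
dddAAAddd
dddAAdddd
ddddddddd
ddddddddd
k=11  ddddddddd
ddd^ddddd
dddAdAddd
dddAAAddd
dddAAdddd
ddddddddd
ddddddddd
k=12  ddddddddd
dddA>dddd
dddAdAddd
dddAAAddd
dddAAdddd
ddddddddd
ddddddddd
k=13  ddddddddd
dddAAdddd
dddAvAddd
dddAAAddd
dddAAdddd
ddddddddd
ddddddddd
k=14  ddddddddd
dddAAdddd
ddd<AAddd
dddAAAddd
dddAAdddd
ddddddddd
ddddddddd
k=15  ddddddddd
dddAAdddd
ddddAAddd
dddvAAddd
dddAAdddd
ddddddddd
ddddddddd
k=16  ddddddddd
dddAAdddd
ddddAAddd
dddd>Addd
dddAAdddd
ddddddddd
ddddddddd
k=17  ddddddddd
dddAAdddd
dddd^Addd
dddddAddd
dddAAdddd
ddddddddd
ddddddddd
k=18  ddddddddd
dddAAdddd
ddd<dAddd
dddddAddd
dddAAdddd
ddddddddd
ddddddddd
k=19  ddddddddd
ddd^Adddd
dddAdAddd
dddddAddd
dddAAdddd
ddddddddd
ddddddddd
k=20  ddddddddd
dd<dAdddd
dddAdAddd
dddddAddd
dddAAdddd
ddddddddd
ddddddddd
k=21  dd^dddddd
ddAdAdddd
dddAdAddd
dddddAddd
dddAAdddd
ddddddddd
ddddddddd
k=22  ddA>ddddd
ddAdAdddd
dddAdAddd
dddddAddd
dddAAdddd
ddddddddd
ddddddddd
k=23  ddAAddddd
ddAvAdddd
dddAdAddd
dddddAddd
dddAAdddd
ddddddddd
ddddddddd
k=24  ddAAddddd
dd<AAdddd
dddAdAddd
dddddAddd
dddAAdddd
ddddddddd
ddddddddd
k=25  ddAAddddd
dddAAdddd
ddvAdAddd
dddddAddd
dddAAdddd
ddddddddd
ddddddddd
k=26  ddAAddddd
dddAAdddd
d<AAdAddd
dddddAddd
dddAAdddd
ddddddddd
ddddddddd
k=27  ddAAddddd
d^dAAdddd
dAAAdAddd
dddddAddd
dddAAdddd
ddddddddd
ddddddddd
k=28  ddAAddddd
dA>AAdddd
dAAAdAddd
dddddAddd
dddAAdddd
ddddddddd
ddddddddd
k=29  ddAAddddd
dAAAAdddd
dAvAdAddd
dddddAddd
dddAAdddd
ddddddddd
ddddddddd
k=30  ddAAddddd
dAAAAdddd
dAd>dAddd
dddddAddd
dddAAdddd
ddddddddd
ddddddddd
k=31  ddAAddddd
dAA^Adddd
dAdddAddd
dddddAddd
dddAAdddd
ddddddddd
ddddddddd
k=32  ddAAddddd
dA<dAdddd
dAdddAddd
dddddAddd
dddAAdddd
ddddddddd
ddddddddd
k=33  ddAAddddd
dAddAdddd
dAvddAddd
dddddAddd
dddAAdddd
ddddddddd
ddddddddd
k=34  ddAAddddd
dAddAdddd
d<AddAddd
dddddAddd
dddAAdddd
ddddddddd
ddddddddd
k=35  ddAAddddd
dAddAdddd
ddAddAddd
dvdddAddd
dddAAdddd
ddddddddd
ddddddddd
k=36  ddAAddddd
dAddAdddd
ddAddAddd
<AdddAddd
dddAAdddd
ddddddddd
ddddddddd
k=37  ddAAddddd
dAddAdddd
^dAddAddd
AAdddAddd
dddAAdddd
ddddddddd
ddddddddd
k=38  ddAAddddd
dAddAdddd
A>AddAddd
AAdddAddd
dddAAdddd
ddddddddd
ddddddddd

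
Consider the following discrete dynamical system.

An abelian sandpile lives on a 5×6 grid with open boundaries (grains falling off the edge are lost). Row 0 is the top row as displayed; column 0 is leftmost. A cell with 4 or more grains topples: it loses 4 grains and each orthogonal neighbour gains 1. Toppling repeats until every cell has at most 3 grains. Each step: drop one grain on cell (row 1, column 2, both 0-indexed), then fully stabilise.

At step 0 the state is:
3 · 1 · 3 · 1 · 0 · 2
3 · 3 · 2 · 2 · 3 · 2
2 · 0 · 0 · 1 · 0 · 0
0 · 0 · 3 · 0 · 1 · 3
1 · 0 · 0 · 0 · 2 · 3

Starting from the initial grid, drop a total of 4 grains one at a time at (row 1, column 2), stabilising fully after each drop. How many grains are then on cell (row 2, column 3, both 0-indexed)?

2

[0] 3 · 1 · 3 · 1 · 0 · 2
3 · 3 · 2 · 2 · 3 · 2
2 · 0 · 0 · 1 · 0 · 0
0 · 0 · 3 · 0 · 1 · 3
1 · 0 · 0 · 0 · 2 · 3
[1] 3 · 1 · 3 · 1 · 0 · 2
3 · 3 · 3 · 2 · 3 · 2
2 · 0 · 0 · 1 · 0 · 0
0 · 0 · 3 · 0 · 1 · 3
1 · 0 · 0 · 0 · 2 · 3
[2] 1 · 0 · 1 · 2 · 0 · 2
1 · 2 · 2 · 3 · 3 · 2
3 · 1 · 1 · 1 · 0 · 0
0 · 0 · 3 · 0 · 1 · 3
1 · 0 · 0 · 0 · 2 · 3
[3] 1 · 0 · 1 · 2 · 0 · 2
1 · 2 · 3 · 3 · 3 · 2
3 · 1 · 1 · 1 · 0 · 0
0 · 0 · 3 · 0 · 1 · 3
1 · 0 · 0 · 0 · 2 · 3
[4] 1 · 0 · 2 · 3 · 1 · 2
1 · 3 · 1 · 1 · 0 · 3
3 · 1 · 2 · 2 · 1 · 0
0 · 0 · 3 · 0 · 1 · 3
1 · 0 · 0 · 0 · 2 · 3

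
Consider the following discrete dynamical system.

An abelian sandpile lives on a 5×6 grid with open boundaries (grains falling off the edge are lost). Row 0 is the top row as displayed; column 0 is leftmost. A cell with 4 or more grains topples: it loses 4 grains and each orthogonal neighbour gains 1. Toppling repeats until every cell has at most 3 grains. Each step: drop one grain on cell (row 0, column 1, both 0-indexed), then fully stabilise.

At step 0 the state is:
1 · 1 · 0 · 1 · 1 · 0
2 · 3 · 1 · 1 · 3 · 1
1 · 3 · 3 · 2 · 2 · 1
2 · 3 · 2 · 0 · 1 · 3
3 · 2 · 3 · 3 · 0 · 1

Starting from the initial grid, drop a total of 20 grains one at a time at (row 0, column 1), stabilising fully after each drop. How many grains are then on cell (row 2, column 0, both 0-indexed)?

t=0: 1 · 1 · 0 · 1 · 1 · 0
2 · 3 · 1 · 1 · 3 · 1
1 · 3 · 3 · 2 · 2 · 1
2 · 3 · 2 · 0 · 1 · 3
3 · 2 · 3 · 3 · 0 · 1
t=1: 1 · 2 · 0 · 1 · 1 · 0
2 · 3 · 1 · 1 · 3 · 1
1 · 3 · 3 · 2 · 2 · 1
2 · 3 · 2 · 0 · 1 · 3
3 · 2 · 3 · 3 · 0 · 1
t=2: 1 · 3 · 0 · 1 · 1 · 0
2 · 3 · 1 · 1 · 3 · 1
1 · 3 · 3 · 2 · 2 · 1
2 · 3 · 2 · 0 · 1 · 3
3 · 2 · 3 · 3 · 0 · 1
t=3: 2 · 1 · 1 · 1 · 1 · 0
3 · 1 · 3 · 1 · 3 · 1
3 · 2 · 1 · 3 · 2 · 1
0 · 3 · 1 · 2 · 1 · 3
1 · 1 · 2 · 0 · 1 · 1
t=4: 2 · 2 · 1 · 1 · 1 · 0
3 · 1 · 3 · 1 · 3 · 1
3 · 2 · 1 · 3 · 2 · 1
0 · 3 · 1 · 2 · 1 · 3
1 · 1 · 2 · 0 · 1 · 1
t=5: 2 · 3 · 1 · 1 · 1 · 0
3 · 1 · 3 · 1 · 3 · 1
3 · 2 · 1 · 3 · 2 · 1
0 · 3 · 1 · 2 · 1 · 3
1 · 1 · 2 · 0 · 1 · 1
t=6: 3 · 0 · 2 · 1 · 1 · 0
3 · 2 · 3 · 1 · 3 · 1
3 · 2 · 1 · 3 · 2 · 1
0 · 3 · 1 · 2 · 1 · 3
1 · 1 · 2 · 0 · 1 · 1
t=7: 3 · 1 · 2 · 1 · 1 · 0
3 · 2 · 3 · 1 · 3 · 1
3 · 2 · 1 · 3 · 2 · 1
0 · 3 · 1 · 2 · 1 · 3
1 · 1 · 2 · 0 · 1 · 1
t=8: 3 · 2 · 2 · 1 · 1 · 0
3 · 2 · 3 · 1 · 3 · 1
3 · 2 · 1 · 3 · 2 · 1
0 · 3 · 1 · 2 · 1 · 3
1 · 1 · 2 · 0 · 1 · 1
t=9: 3 · 3 · 2 · 1 · 1 · 0
3 · 2 · 3 · 1 · 3 · 1
3 · 2 · 1 · 3 · 2 · 1
0 · 3 · 1 · 2 · 1 · 3
1 · 1 · 2 · 0 · 1 · 1
t=10: 1 · 3 · 0 · 2 · 1 · 0
2 · 2 · 1 · 2 · 3 · 1
1 · 1 · 3 · 3 · 2 · 1
2 · 0 · 2 · 2 · 1 · 3
1 · 2 · 2 · 0 · 1 · 1
t=11: 2 · 0 · 1 · 2 · 1 · 0
2 · 3 · 1 · 2 · 3 · 1
1 · 1 · 3 · 3 · 2 · 1
2 · 0 · 2 · 2 · 1 · 3
1 · 2 · 2 · 0 · 1 · 1
t=12: 2 · 1 · 1 · 2 · 1 · 0
2 · 3 · 1 · 2 · 3 · 1
1 · 1 · 3 · 3 · 2 · 1
2 · 0 · 2 · 2 · 1 · 3
1 · 2 · 2 · 0 · 1 · 1
t=13: 2 · 2 · 1 · 2 · 1 · 0
2 · 3 · 1 · 2 · 3 · 1
1 · 1 · 3 · 3 · 2 · 1
2 · 0 · 2 · 2 · 1 · 3
1 · 2 · 2 · 0 · 1 · 1
t=14: 2 · 3 · 1 · 2 · 1 · 0
2 · 3 · 1 · 2 · 3 · 1
1 · 1 · 3 · 3 · 2 · 1
2 · 0 · 2 · 2 · 1 · 3
1 · 2 · 2 · 0 · 1 · 1
t=15: 3 · 1 · 2 · 2 · 1 · 0
3 · 0 · 2 · 2 · 3 · 1
1 · 2 · 3 · 3 · 2 · 1
2 · 0 · 2 · 2 · 1 · 3
1 · 2 · 2 · 0 · 1 · 1
t=16: 3 · 2 · 2 · 2 · 1 · 0
3 · 0 · 2 · 2 · 3 · 1
1 · 2 · 3 · 3 · 2 · 1
2 · 0 · 2 · 2 · 1 · 3
1 · 2 · 2 · 0 · 1 · 1
t=17: 3 · 3 · 2 · 2 · 1 · 0
3 · 0 · 2 · 2 · 3 · 1
1 · 2 · 3 · 3 · 2 · 1
2 · 0 · 2 · 2 · 1 · 3
1 · 2 · 2 · 0 · 1 · 1
t=18: 1 · 1 · 3 · 2 · 1 · 0
0 · 2 · 2 · 2 · 3 · 1
2 · 2 · 3 · 3 · 2 · 1
2 · 0 · 2 · 2 · 1 · 3
1 · 2 · 2 · 0 · 1 · 1
t=19: 1 · 2 · 3 · 2 · 1 · 0
0 · 2 · 2 · 2 · 3 · 1
2 · 2 · 3 · 3 · 2 · 1
2 · 0 · 2 · 2 · 1 · 3
1 · 2 · 2 · 0 · 1 · 1
t=20: 1 · 3 · 3 · 2 · 1 · 0
0 · 2 · 2 · 2 · 3 · 1
2 · 2 · 3 · 3 · 2 · 1
2 · 0 · 2 · 2 · 1 · 3
1 · 2 · 2 · 0 · 1 · 1

2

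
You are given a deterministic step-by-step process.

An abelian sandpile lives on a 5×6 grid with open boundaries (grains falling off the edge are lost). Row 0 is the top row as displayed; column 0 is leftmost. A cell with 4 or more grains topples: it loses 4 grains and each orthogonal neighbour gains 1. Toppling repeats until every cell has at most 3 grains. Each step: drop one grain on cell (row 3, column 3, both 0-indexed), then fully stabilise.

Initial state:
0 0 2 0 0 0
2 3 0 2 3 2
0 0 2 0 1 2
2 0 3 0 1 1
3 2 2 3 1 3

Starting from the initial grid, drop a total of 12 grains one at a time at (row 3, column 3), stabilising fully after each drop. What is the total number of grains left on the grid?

gen 0: 0 0 2 0 0 0
2 3 0 2 3 2
0 0 2 0 1 2
2 0 3 0 1 1
3 2 2 3 1 3
gen 1: 0 0 2 0 0 0
2 3 0 2 3 2
0 0 2 0 1 2
2 0 3 1 1 1
3 2 2 3 1 3
gen 2: 0 0 2 0 0 0
2 3 0 2 3 2
0 0 2 0 1 2
2 0 3 2 1 1
3 2 2 3 1 3
gen 3: 0 0 2 0 0 0
2 3 0 2 3 2
0 0 2 0 1 2
2 0 3 3 1 1
3 2 2 3 1 3
gen 4: 0 0 2 0 0 0
2 3 0 2 3 2
0 0 3 1 1 2
2 1 1 2 2 1
3 3 0 1 2 3
gen 5: 0 0 2 0 0 0
2 3 0 2 3 2
0 0 3 1 1 2
2 1 1 3 2 1
3 3 0 1 2 3
gen 6: 0 0 2 0 0 0
2 3 0 2 3 2
0 0 3 2 1 2
2 1 2 0 3 1
3 3 0 2 2 3
gen 7: 0 0 2 0 0 0
2 3 0 2 3 2
0 0 3 2 1 2
2 1 2 1 3 1
3 3 0 2 2 3
gen 8: 0 0 2 0 0 0
2 3 0 2 3 2
0 0 3 2 1 2
2 1 2 2 3 1
3 3 0 2 2 3
gen 9: 0 0 2 0 0 0
2 3 0 2 3 2
0 0 3 2 1 2
2 1 2 3 3 1
3 3 0 2 2 3
gen 10: 0 0 2 0 0 0
2 3 0 2 3 2
0 0 3 3 2 2
2 1 3 1 0 2
3 3 0 3 3 3
gen 11: 0 0 2 0 0 0
2 3 0 2 3 2
0 0 3 3 2 2
2 1 3 2 0 2
3 3 0 3 3 3
gen 12: 0 0 2 0 0 0
2 3 0 2 3 2
0 0 3 3 2 2
2 1 3 3 0 2
3 3 0 3 3 3

50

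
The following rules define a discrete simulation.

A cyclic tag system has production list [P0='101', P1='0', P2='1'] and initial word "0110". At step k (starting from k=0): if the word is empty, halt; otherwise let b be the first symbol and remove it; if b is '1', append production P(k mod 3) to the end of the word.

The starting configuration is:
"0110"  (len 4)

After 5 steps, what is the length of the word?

1

t=0: "0110"  (len 4)
t=1: "110"  (len 3)
t=2: "100"  (len 3)
t=3: "001"  (len 3)
t=4: "01"  (len 2)
t=5: "1"  (len 1)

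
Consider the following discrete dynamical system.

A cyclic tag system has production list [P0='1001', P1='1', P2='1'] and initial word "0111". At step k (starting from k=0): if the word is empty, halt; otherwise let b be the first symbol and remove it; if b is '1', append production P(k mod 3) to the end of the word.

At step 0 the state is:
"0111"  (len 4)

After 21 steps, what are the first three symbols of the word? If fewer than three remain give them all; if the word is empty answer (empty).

0) "0111"  (len 4)
1) "111"  (len 3)
2) "111"  (len 3)
3) "111"  (len 3)
4) "111001"  (len 6)
5) "110011"  (len 6)
6) "100111"  (len 6)
7) "001111001"  (len 9)
8) "01111001"  (len 8)
9) "1111001"  (len 7)
10) "1110011001"  (len 10)
11) "1100110011"  (len 10)
12) "1001100111"  (len 10)
13) "0011001111001"  (len 13)
14) "011001111001"  (len 12)
15) "11001111001"  (len 11)
16) "10011110011001"  (len 14)
17) "00111100110011"  (len 14)
18) "0111100110011"  (len 13)
19) "111100110011"  (len 12)
20) "111001100111"  (len 12)
21) "110011001111"  (len 12)

110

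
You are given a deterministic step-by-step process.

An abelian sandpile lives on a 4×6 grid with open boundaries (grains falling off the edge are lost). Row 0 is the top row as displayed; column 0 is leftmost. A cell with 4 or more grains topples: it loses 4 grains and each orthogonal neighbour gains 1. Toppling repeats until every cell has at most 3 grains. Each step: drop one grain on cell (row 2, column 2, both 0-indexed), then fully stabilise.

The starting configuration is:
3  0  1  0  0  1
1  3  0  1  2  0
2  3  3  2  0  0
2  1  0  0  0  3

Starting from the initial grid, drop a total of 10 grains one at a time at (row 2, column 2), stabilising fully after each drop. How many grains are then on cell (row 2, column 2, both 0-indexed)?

step 0: 3  0  1  0  0  1
1  3  0  1  2  0
2  3  3  2  0  0
2  1  0  0  0  3
step 1: 3  1  1  0  0  1
2  0  2  1  2  0
3  1  1  3  0  0
2  2  1  0  0  3
step 2: 3  1  1  0  0  1
2  0  2  1  2  0
3  1  2  3  0  0
2  2  1  0  0  3
step 3: 3  1  1  0  0  1
2  0  2  1  2  0
3  1  3  3  0  0
2  2  1  0  0  3
step 4: 3  1  1  0  0  1
2  0  3  2  2  0
3  2  1  0  1  0
2  2  2  1  0  3
step 5: 3  1  1  0  0  1
2  0  3  2  2  0
3  2  2  0  1  0
2  2  2  1  0  3
step 6: 3  1  1  0  0  1
2  0  3  2  2  0
3  2  3  0  1  0
2  2  2  1  0  3
step 7: 3  1  2  0  0  1
2  1  0  3  2  0
3  3  1  1  1  0
2  2  3  1  0  3
step 8: 3  1  2  0  0  1
2  1  0  3  2  0
3  3  2  1  1  0
2  2  3  1  0  3
step 9: 3  1  2  0  0  1
2  1  0  3  2  0
3  3  3  1  1  0
2  2  3  1  0  3
step 10: 3  1  2  0  0  1
3  2  1  3  2  0
1  2  2  2  1  0
0  1  1  2  0  3

2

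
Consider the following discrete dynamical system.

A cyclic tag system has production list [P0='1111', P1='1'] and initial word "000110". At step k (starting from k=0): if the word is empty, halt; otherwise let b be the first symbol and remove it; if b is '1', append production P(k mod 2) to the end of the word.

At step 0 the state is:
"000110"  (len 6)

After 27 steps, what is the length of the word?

38

[0] "000110"  (len 6)
[1] "00110"  (len 5)
[2] "0110"  (len 4)
[3] "110"  (len 3)
[4] "101"  (len 3)
[5] "011111"  (len 6)
[6] "11111"  (len 5)
[7] "11111111"  (len 8)
[8] "11111111"  (len 8)
[9] "11111111111"  (len 11)
[10] "11111111111"  (len 11)
[11] "11111111111111"  (len 14)
[12] "11111111111111"  (len 14)
[13] "11111111111111111"  (len 17)
[14] "11111111111111111"  (len 17)
[15] "11111111111111111111"  (len 20)
[16] "11111111111111111111"  (len 20)
[17] "11111111111111111111111"  (len 23)
[18] "11111111111111111111111"  (len 23)
[19] "11111111111111111111111111"  (len 26)
[20] "11111111111111111111111111"  (len 26)
[21] "11111111111111111111111111111"  (len 29)
[22] "11111111111111111111111111111"  (len 29)
[23] "11111111111111111111111111111111"  (len 32)
[24] "11111111111111111111111111111111"  (len 32)
[25] "11111111111111111111111111111111111"  (len 35)
[26] "11111111111111111111111111111111111"  (len 35)
[27] "11111111111111111111111111111111111111"  (len 38)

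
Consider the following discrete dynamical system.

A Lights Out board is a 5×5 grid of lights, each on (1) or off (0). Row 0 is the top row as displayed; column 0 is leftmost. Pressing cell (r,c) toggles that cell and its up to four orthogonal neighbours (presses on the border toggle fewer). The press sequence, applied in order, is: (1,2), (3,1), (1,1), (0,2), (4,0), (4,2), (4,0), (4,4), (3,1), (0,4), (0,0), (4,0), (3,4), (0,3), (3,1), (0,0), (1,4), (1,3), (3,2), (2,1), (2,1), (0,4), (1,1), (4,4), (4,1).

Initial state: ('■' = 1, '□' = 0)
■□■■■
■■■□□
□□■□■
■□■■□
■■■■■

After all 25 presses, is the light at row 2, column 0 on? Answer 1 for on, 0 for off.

step 0: ■□■■■
■■■□□
□□■□■
■□■■□
■■■■■
step 1: ■□□■■
■□□■□
□□□□■
■□■■□
■■■■■
step 2: ■□□■■
■□□■□
□■□□■
□■□■□
■□■■■
step 3: ■■□■■
□■■■□
□□□□■
□■□■□
■□■■■
step 4: ■□■□■
□■□■□
□□□□■
□■□■□
■□■■■
step 5: ■□■□■
□■□■□
□□□□■
■■□■□
□■■■■
step 6: ■□■□■
□■□■□
□□□□■
■■■■□
□□□□■
step 7: ■□■□■
□■□■□
□□□□■
□■■■□
■■□□■
step 8: ■□■□■
□■□■□
□□□□■
□■■■■
■■□■□
step 9: ■□■□■
□■□■□
□■□□■
■□□■■
■□□■□
step 10: ■□■■□
□■□■■
□■□□■
■□□■■
■□□■□
step 11: □■■■□
■■□■■
□■□□■
■□□■■
■□□■□
step 12: □■■■□
■■□■■
□■□□■
□□□■■
□■□■□
step 13: □■■■□
■■□■■
□■□□□
□□□□□
□■□■■
step 14: □■□□■
■■□□■
□■□□□
□□□□□
□■□■■
step 15: □■□□■
■■□□■
□□□□□
■■■□□
□□□■■
step 16: ■□□□■
□■□□■
□□□□□
■■■□□
□□□■■
step 17: ■□□□□
□■□■□
□□□□■
■■■□□
□□□■■
step 18: ■□□■□
□■■□■
□□□■■
■■■□□
□□□■■
step 19: ■□□■□
□■■□■
□□■■■
■□□■□
□□■■■
step 20: ■□□■□
□□■□■
■■□■■
■■□■□
□□■■■
step 21: ■□□■□
□■■□■
□□■■■
■□□■□
□□■■■
step 22: ■□□□■
□■■□□
□□■■■
■□□■□
□□■■■
step 23: ■■□□■
■□□□□
□■■■■
■□□■□
□□■■■
step 24: ■■□□■
■□□□□
□■■■■
■□□■■
□□■□□
step 25: ■■□□■
■□□□□
□■■■■
■■□■■
■■□□□

0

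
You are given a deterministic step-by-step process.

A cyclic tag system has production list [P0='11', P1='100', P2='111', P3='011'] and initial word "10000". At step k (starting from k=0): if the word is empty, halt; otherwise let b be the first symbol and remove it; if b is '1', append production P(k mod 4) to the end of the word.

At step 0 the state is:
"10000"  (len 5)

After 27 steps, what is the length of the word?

0) "10000"  (len 5)
1) "000011"  (len 6)
2) "00011"  (len 5)
3) "0011"  (len 4)
4) "011"  (len 3)
5) "11"  (len 2)
6) "1100"  (len 4)
7) "100111"  (len 6)
8) "00111011"  (len 8)
9) "0111011"  (len 7)
10) "111011"  (len 6)
11) "11011111"  (len 8)
12) "1011111011"  (len 10)
13) "01111101111"  (len 11)
14) "1111101111"  (len 10)
15) "111101111111"  (len 12)
16) "11101111111011"  (len 14)
17) "110111111101111"  (len 15)
18) "10111111101111100"  (len 17)
19) "0111111101111100111"  (len 19)
20) "111111101111100111"  (len 18)
21) "1111110111110011111"  (len 19)
22) "111110111110011111100"  (len 21)
23) "11110111110011111100111"  (len 23)
24) "1110111110011111100111011"  (len 25)
25) "11011111001111110011101111"  (len 26)
26) "1011111001111110011101111100"  (len 28)
27) "011111001111110011101111100111"  (len 30)

30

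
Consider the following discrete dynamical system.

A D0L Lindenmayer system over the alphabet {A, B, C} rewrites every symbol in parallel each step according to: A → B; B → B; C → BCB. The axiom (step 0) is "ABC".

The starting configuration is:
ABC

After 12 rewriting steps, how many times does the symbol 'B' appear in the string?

t=0: ABC
t=1: BBBCB
t=2: BBBBCBB
t=3: BBBBBCBBB
t=4: BBBBBBCBBBB
t=5: BBBBBBBCBBBBB
t=6: BBBBBBBBCBBBBBB
t=7: BBBBBBBBBCBBBBBBB
t=8: BBBBBBBBBBCBBBBBBBB
t=9: BBBBBBBBBBBCBBBBBBBBB
t=10: BBBBBBBBBBBBCBBBBBBBBBB
t=11: BBBBBBBBBBBBBCBBBBBBBBBBB
t=12: BBBBBBBBBBBBBBCBBBBBBBBBBBB

26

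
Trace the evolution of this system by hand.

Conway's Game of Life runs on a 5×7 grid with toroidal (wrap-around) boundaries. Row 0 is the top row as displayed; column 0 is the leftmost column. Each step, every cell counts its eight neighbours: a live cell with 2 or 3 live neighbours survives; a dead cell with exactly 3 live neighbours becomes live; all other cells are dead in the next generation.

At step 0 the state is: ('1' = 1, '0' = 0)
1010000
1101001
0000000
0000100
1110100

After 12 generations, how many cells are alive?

k=0  1010000
1101001
0000000
0000100
1110100
k=1  0000000
1110001
1000000
0101000
1010000
k=2  0010001
1100001
0000001
1110000
0110000
k=3  0010001
0100011
0010001
1010000
0001000
k=4  1010011
0110011
0010011
0111000
0111000
k=5  0000110
0011100
0000111
1000100
0000101
k=6  0000000
0000001
0000001
1001100
0001101
k=7  0000010
0000000
1000011
1001101
0001110
k=8  0000010
0000010
1000110
1001000
0001000
k=9  0000100
0000010
0000110
0001001
0000100
k=10  0000110
0000010
0000111
0001000
0001110
k=11  0001001
0000000
0000111
0001001
0001010
k=12  0000100
0000101
0000111
0001001
0011011

12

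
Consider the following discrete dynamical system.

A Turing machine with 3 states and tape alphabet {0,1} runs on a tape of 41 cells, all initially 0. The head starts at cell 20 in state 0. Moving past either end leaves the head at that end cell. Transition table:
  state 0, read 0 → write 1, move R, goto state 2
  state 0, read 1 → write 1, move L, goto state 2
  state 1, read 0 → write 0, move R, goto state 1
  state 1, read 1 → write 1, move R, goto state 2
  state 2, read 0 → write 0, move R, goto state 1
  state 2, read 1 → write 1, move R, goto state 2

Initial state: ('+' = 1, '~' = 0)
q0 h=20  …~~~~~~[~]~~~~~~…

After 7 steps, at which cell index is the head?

0) q0 h=20  …~~~~~~[~]~~~~~~…
1) q2 h=21  …~~~~~+[~]~~~~~~…
2) q1 h=22  …~~~~+~[~]~~~~~~…
3) q1 h=23  …~~~+~~[~]~~~~~~…
4) q1 h=24  …~~+~~~[~]~~~~~~…
5) q1 h=25  …~+~~~~[~]~~~~~~…
6) q1 h=26  …+~~~~~[~]~~~~~~…
7) q1 h=27  …~~~~~~[~]~~~~~~…

27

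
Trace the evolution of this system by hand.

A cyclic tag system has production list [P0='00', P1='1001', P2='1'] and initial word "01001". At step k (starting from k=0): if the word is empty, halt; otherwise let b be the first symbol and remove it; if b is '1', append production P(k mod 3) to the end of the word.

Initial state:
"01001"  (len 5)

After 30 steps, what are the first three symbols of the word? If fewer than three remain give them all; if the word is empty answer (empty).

011

gen 0: "01001"  (len 5)
gen 1: "1001"  (len 4)
gen 2: "0011001"  (len 7)
gen 3: "011001"  (len 6)
gen 4: "11001"  (len 5)
gen 5: "10011001"  (len 8)
gen 6: "00110011"  (len 8)
gen 7: "0110011"  (len 7)
gen 8: "110011"  (len 6)
gen 9: "100111"  (len 6)
gen 10: "0011100"  (len 7)
gen 11: "011100"  (len 6)
gen 12: "11100"  (len 5)
gen 13: "110000"  (len 6)
gen 14: "100001001"  (len 9)
gen 15: "000010011"  (len 9)
gen 16: "00010011"  (len 8)
gen 17: "0010011"  (len 7)
gen 18: "010011"  (len 6)
gen 19: "10011"  (len 5)
gen 20: "00111001"  (len 8)
gen 21: "0111001"  (len 7)
gen 22: "111001"  (len 6)
gen 23: "110011001"  (len 9)
gen 24: "100110011"  (len 9)
gen 25: "0011001100"  (len 10)
gen 26: "011001100"  (len 9)
gen 27: "11001100"  (len 8)
gen 28: "100110000"  (len 9)
gen 29: "001100001001"  (len 12)
gen 30: "01100001001"  (len 11)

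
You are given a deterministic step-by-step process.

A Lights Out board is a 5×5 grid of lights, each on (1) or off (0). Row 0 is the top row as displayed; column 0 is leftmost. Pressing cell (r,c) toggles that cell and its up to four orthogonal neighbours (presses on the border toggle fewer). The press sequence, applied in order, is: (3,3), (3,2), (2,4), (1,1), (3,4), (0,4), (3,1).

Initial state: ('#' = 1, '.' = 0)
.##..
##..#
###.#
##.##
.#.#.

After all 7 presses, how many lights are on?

12

step 0: .##..
##..#
###.#
##.##
.#.#.
step 1: .##..
##..#
#####
###..
.#...
step 2: .##..
##..#
##.##
#..#.
.##..
step 3: .##..
##...
##...
#..##
.##..
step 4: ..#..
..#..
#....
#..##
.##..
step 5: ..#..
..#..
#...#
#....
.##.#
step 6: ..###
..#.#
#...#
#....
.##.#
step 7: ..###
..#.#
##..#
.##..
..#.#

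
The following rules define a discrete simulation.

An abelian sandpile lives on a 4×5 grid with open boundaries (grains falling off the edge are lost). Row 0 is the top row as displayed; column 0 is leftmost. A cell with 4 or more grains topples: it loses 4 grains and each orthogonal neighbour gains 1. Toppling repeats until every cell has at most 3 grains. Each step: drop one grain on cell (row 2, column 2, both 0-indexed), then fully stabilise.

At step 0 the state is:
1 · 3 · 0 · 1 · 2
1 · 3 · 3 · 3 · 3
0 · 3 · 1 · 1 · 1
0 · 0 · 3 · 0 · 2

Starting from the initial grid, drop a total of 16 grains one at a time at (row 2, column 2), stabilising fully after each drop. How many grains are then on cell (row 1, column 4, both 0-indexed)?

step 0: 1 · 3 · 0 · 1 · 2
1 · 3 · 3 · 3 · 3
0 · 3 · 1 · 1 · 1
0 · 0 · 3 · 0 · 2
step 1: 1 · 3 · 0 · 1 · 2
1 · 3 · 3 · 3 · 3
0 · 3 · 2 · 1 · 1
0 · 0 · 3 · 0 · 2
step 2: 1 · 3 · 0 · 1 · 2
1 · 3 · 3 · 3 · 3
0 · 3 · 3 · 1 · 1
0 · 0 · 3 · 0 · 2
step 3: 2 · 0 · 2 · 2 · 3
2 · 2 · 2 · 1 · 0
1 · 1 · 3 · 3 · 2
0 · 2 · 0 · 1 · 2
step 4: 2 · 0 · 2 · 2 · 3
2 · 2 · 3 · 2 · 0
1 · 2 · 1 · 0 · 3
0 · 2 · 1 · 2 · 2
step 5: 2 · 0 · 2 · 2 · 3
2 · 2 · 3 · 2 · 0
1 · 2 · 2 · 0 · 3
0 · 2 · 1 · 2 · 2
step 6: 2 · 0 · 2 · 2 · 3
2 · 2 · 3 · 2 · 0
1 · 2 · 3 · 0 · 3
0 · 2 · 1 · 2 · 2
step 7: 2 · 0 · 3 · 2 · 3
2 · 3 · 0 · 3 · 0
1 · 3 · 1 · 1 · 3
0 · 2 · 2 · 2 · 2
step 8: 2 · 0 · 3 · 2 · 3
2 · 3 · 0 · 3 · 0
1 · 3 · 2 · 1 · 3
0 · 2 · 2 · 2 · 2
step 9: 2 · 0 · 3 · 2 · 3
2 · 3 · 0 · 3 · 0
1 · 3 · 3 · 1 · 3
0 · 2 · 2 · 2 · 2
step 10: 2 · 1 · 3 · 2 · 3
3 · 0 · 2 · 3 · 0
2 · 1 · 1 · 2 · 3
0 · 3 · 3 · 2 · 2
step 11: 2 · 1 · 3 · 2 · 3
3 · 0 · 2 · 3 · 0
2 · 1 · 2 · 2 · 3
0 · 3 · 3 · 2 · 2
step 12: 2 · 1 · 3 · 2 · 3
3 · 0 · 2 · 3 · 0
2 · 1 · 3 · 2 · 3
0 · 3 · 3 · 2 · 2
step 13: 2 · 1 · 3 · 2 · 3
3 · 0 · 3 · 3 · 0
2 · 3 · 1 · 3 · 3
1 · 0 · 1 · 3 · 2
step 14: 2 · 1 · 3 · 2 · 3
3 · 0 · 3 · 3 · 0
2 · 3 · 2 · 3 · 3
1 · 0 · 1 · 3 · 2
step 15: 2 · 1 · 3 · 2 · 3
3 · 0 · 3 · 3 · 0
2 · 3 · 3 · 3 · 3
1 · 0 · 1 · 3 · 2
step 16: 2 · 2 · 1 · 1 · 0
3 · 2 · 2 · 2 · 3
3 · 0 · 3 · 3 · 1
1 · 1 · 3 · 1 · 0

3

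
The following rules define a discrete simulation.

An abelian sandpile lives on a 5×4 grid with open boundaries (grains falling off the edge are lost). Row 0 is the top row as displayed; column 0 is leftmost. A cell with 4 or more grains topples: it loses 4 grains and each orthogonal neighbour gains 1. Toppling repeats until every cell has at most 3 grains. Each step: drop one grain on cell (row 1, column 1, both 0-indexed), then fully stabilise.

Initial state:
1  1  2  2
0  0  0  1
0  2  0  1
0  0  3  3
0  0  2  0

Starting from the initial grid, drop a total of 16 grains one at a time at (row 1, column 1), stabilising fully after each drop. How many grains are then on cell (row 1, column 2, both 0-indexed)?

2

step 0: 1  1  2  2
0  0  0  1
0  2  0  1
0  0  3  3
0  0  2  0
step 1: 1  1  2  2
0  1  0  1
0  2  0  1
0  0  3  3
0  0  2  0
step 2: 1  1  2  2
0  2  0  1
0  2  0  1
0  0  3  3
0  0  2  0
step 3: 1  1  2  2
0  3  0  1
0  2  0  1
0  0  3  3
0  0  2  0
step 4: 1  2  2  2
1  0  1  1
0  3  0  1
0  0  3  3
0  0  2  0
step 5: 1  2  2  2
1  1  1  1
0  3  0  1
0  0  3  3
0  0  2  0
step 6: 1  2  2  2
1  2  1  1
0  3  0  1
0  0  3  3
0  0  2  0
step 7: 1  2  2  2
1  3  1  1
0  3  0  1
0  0  3  3
0  0  2  0
step 8: 1  3  2  2
2  1  2  1
1  0  1  1
0  1  3  3
0  0  2  0
step 9: 1  3  2  2
2  2  2  1
1  0  1  1
0  1  3  3
0  0  2  0
step 10: 1  3  2  2
2  3  2  1
1  0  1  1
0  1  3  3
0  0  2  0
step 11: 2  0  3  2
3  1  3  1
1  1  1  1
0  1  3  3
0  0  2  0
step 12: 2  0  3  2
3  2  3  1
1  1  1  1
0  1  3  3
0  0  2  0
step 13: 2  0  3  2
3  3  3  1
1  1  1  1
0  1  3  3
0  0  2  0
step 14: 3  2  0  3
0  2  1  2
2  2  2  1
0  1  3  3
0  0  2  0
step 15: 3  2  0  3
0  3  1  2
2  2  2  1
0  1  3  3
0  0  2  0
step 16: 3  3  0  3
1  0  2  2
2  3  2  1
0  1  3  3
0  0  2  0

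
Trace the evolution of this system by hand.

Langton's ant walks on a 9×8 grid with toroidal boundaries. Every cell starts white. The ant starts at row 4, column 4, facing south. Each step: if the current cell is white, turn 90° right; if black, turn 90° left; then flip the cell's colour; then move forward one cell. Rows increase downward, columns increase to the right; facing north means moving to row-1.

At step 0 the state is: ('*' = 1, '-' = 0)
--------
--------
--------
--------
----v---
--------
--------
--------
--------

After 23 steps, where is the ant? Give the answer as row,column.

gen 0: --------
--------
--------
--------
----v---
--------
--------
--------
--------
gen 1: --------
--------
--------
--------
---<*---
--------
--------
--------
--------
gen 2: --------
--------
--------
---^----
---**---
--------
--------
--------
--------
gen 3: --------
--------
--------
---*>---
---**---
--------
--------
--------
--------
gen 4: --------
--------
--------
---**---
---*v---
--------
--------
--------
--------
gen 5: --------
--------
--------
---**---
---*->--
--------
--------
--------
--------
gen 6: --------
--------
--------
---**---
---*-*--
-----v--
--------
--------
--------
gen 7: --------
--------
--------
---**---
---*-*--
----<*--
--------
--------
--------
gen 8: --------
--------
--------
---**---
---*^*--
----**--
--------
--------
--------
gen 9: --------
--------
--------
---**---
---**>--
----**--
--------
--------
--------
gen 10: --------
--------
--------
---**^--
---**---
----**--
--------
--------
--------
gen 11: --------
--------
--------
---***>-
---**---
----**--
--------
--------
--------
gen 12: --------
--------
--------
---****-
---**-v-
----**--
--------
--------
--------
gen 13: --------
--------
--------
---****-
---**<*-
----**--
--------
--------
--------
gen 14: --------
--------
--------
---**^*-
---****-
----**--
--------
--------
--------
gen 15: --------
--------
--------
---*<-*-
---****-
----**--
--------
--------
--------
gen 16: --------
--------
--------
---*--*-
---*v**-
----**--
--------
--------
--------
gen 17: --------
--------
--------
---*--*-
---*->*-
----**--
--------
--------
--------
gen 18: --------
--------
--------
---*-^*-
---*--*-
----**--
--------
--------
--------
gen 19: --------
--------
--------
---*-*>-
---*--*-
----**--
--------
--------
--------
gen 20: --------
--------
------^-
---*-*--
---*--*-
----**--
--------
--------
--------
gen 21: --------
--------
------*>
---*-*--
---*--*-
----**--
--------
--------
--------
gen 22: --------
--------
------**
---*-*-v
---*--*-
----**--
--------
--------
--------
gen 23: --------
--------
------**
---*-*<*
---*--*-
----**--
--------
--------
--------

3,6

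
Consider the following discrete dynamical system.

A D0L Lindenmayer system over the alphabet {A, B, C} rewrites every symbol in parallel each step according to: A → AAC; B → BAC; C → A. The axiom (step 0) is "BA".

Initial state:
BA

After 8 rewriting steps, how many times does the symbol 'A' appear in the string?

1969

step 0: BA
step 1: BACAAC
step 2: BACAACAAACAACA
step 3: BACAACAAACAACAAACAACAACAAACAACAAAC
step 4: BACAACAAACAACAAACAACAACAAACAACAAACAACAACAAACAACAAACAACAAACAACAACAAACAACAAACAACAACA
step 5: BACAACAAACAACAAACAACAACAAACAACAAACAACAACAAACAACAAACAACAAAC…AACAACAAACAACAAACAACAACAAACAACAAACAACAACAAACAACAAACAACAAAC  (len 198)
step 6: BACAACAAACAACAAACAACAACAAACAACAAACAACAACAAACAACAAACAACAAAC…AACAACAAACAACAAACAACAACAAACAACAAACAACAACAAACAACAAACAACAACA  (len 478)
step 7: BACAACAAACAACAAACAACAACAAACAACAAACAACAACAAACAACAAACAACAAAC…AACAACAAACAACAAACAACAACAAACAACAAACAACAACAAACAACAAACAACAAAC  (len 1154)
step 8: BACAACAAACAACAAACAACAACAAACAACAAACAACAACAAACAACAAACAACAAAC…AACAACAAACAACAAACAACAACAAACAACAAACAACAACAAACAACAAACAACAACA  (len 2786)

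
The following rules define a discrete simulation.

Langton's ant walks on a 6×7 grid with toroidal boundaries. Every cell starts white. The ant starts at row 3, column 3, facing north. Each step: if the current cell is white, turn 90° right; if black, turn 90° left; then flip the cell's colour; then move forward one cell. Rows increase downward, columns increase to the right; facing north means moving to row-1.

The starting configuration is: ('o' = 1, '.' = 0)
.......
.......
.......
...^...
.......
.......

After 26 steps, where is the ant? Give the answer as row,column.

0,2

gen 0: .......
.......
.......
...^...
.......
.......
gen 1: .......
.......
.......
...o>..
.......
.......
gen 2: .......
.......
.......
...oo..
....v..
.......
gen 3: .......
.......
.......
...oo..
...<o..
.......
gen 4: .......
.......
.......
...^o..
...oo..
.......
gen 5: .......
.......
.......
..<.o..
...oo..
.......
gen 6: .......
.......
..^....
..o.o..
...oo..
.......
gen 7: .......
.......
..o>...
..o.o..
...oo..
.......
gen 8: .......
.......
..oo...
..ovo..
...oo..
.......
gen 9: .......
.......
..oo...
..<oo..
...oo..
.......
gen 10: .......
.......
..oo...
...oo..
..voo..
.......
gen 11: .......
.......
..oo...
...oo..
.<ooo..
.......
gen 12: .......
.......
..oo...
.^.oo..
.oooo..
.......
gen 13: .......
.......
..oo...
.o>oo..
.oooo..
.......
gen 14: .......
.......
..oo...
.oooo..
.ovoo..
.......
gen 15: .......
.......
..oo...
.oooo..
.o.>o..
.......
gen 16: .......
.......
..oo...
.oo^o..
.o..o..
.......
gen 17: .......
.......
..oo...
.o<.o..
.o..o..
.......
gen 18: .......
.......
..oo...
.o..o..
.ov.o..
.......
gen 19: .......
.......
..oo...
.o..o..
.<o.o..
.......
gen 20: .......
.......
..oo...
.o..o..
..o.o..
.v.....
gen 21: .......
.......
..oo...
.o..o..
..o.o..
<o.....
gen 22: .......
.......
..oo...
.o..o..
^.o.o..
oo.....
gen 23: .......
.......
..oo...
.o..o..
o>o.o..
oo.....
gen 24: .......
.......
..oo...
.o..o..
ooo.o..
ov.....
gen 25: .......
.......
..oo...
.o..o..
ooo.o..
o.>....
gen 26: ..v....
.......
..oo...
.o..o..
ooo.o..
o.o....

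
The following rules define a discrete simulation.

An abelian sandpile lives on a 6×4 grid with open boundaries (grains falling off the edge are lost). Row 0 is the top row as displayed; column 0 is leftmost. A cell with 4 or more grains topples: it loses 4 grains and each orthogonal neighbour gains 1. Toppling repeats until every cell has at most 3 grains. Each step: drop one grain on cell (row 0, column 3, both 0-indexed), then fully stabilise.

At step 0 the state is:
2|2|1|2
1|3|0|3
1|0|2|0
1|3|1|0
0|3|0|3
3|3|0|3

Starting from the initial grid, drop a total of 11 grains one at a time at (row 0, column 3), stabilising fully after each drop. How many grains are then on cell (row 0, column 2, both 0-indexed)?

0

gen 0: 2|2|1|2
1|3|0|3
1|0|2|0
1|3|1|0
0|3|0|3
3|3|0|3
gen 1: 2|2|1|3
1|3|0|3
1|0|2|0
1|3|1|0
0|3|0|3
3|3|0|3
gen 2: 2|2|2|1
1|3|1|0
1|0|2|1
1|3|1|0
0|3|0|3
3|3|0|3
gen 3: 2|2|2|2
1|3|1|0
1|0|2|1
1|3|1|0
0|3|0|3
3|3|0|3
gen 4: 2|2|2|3
1|3|1|0
1|0|2|1
1|3|1|0
0|3|0|3
3|3|0|3
gen 5: 2|2|3|0
1|3|1|1
1|0|2|1
1|3|1|0
0|3|0|3
3|3|0|3
gen 6: 2|2|3|1
1|3|1|1
1|0|2|1
1|3|1|0
0|3|0|3
3|3|0|3
gen 7: 2|2|3|2
1|3|1|1
1|0|2|1
1|3|1|0
0|3|0|3
3|3|0|3
gen 8: 2|2|3|3
1|3|1|1
1|0|2|1
1|3|1|0
0|3|0|3
3|3|0|3
gen 9: 2|3|0|1
1|3|2|2
1|0|2|1
1|3|1|0
0|3|0|3
3|3|0|3
gen 10: 2|3|0|2
1|3|2|2
1|0|2|1
1|3|1|0
0|3|0|3
3|3|0|3
gen 11: 2|3|0|3
1|3|2|2
1|0|2|1
1|3|1|0
0|3|0|3
3|3|0|3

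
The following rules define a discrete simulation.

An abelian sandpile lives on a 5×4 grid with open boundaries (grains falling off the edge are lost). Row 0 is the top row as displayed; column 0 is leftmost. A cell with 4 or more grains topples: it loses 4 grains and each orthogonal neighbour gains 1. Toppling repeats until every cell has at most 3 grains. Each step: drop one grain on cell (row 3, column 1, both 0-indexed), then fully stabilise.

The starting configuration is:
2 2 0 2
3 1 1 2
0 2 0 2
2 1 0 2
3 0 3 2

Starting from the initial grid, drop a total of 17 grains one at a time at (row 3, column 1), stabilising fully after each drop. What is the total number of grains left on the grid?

0) 2 2 0 2
3 1 1 2
0 2 0 2
2 1 0 2
3 0 3 2
1) 2 2 0 2
3 1 1 2
0 2 0 2
2 2 0 2
3 0 3 2
2) 2 2 0 2
3 1 1 2
0 2 0 2
2 3 0 2
3 0 3 2
3) 2 2 0 2
3 1 1 2
0 3 0 2
3 0 1 2
3 1 3 2
4) 2 2 0 2
3 1 1 2
0 3 0 2
3 1 1 2
3 1 3 2
5) 2 2 0 2
3 1 1 2
0 3 0 2
3 2 1 2
3 1 3 2
6) 2 2 0 2
3 1 1 2
0 3 0 2
3 3 1 2
3 1 3 2
7) 2 2 0 2
3 2 1 2
2 0 1 2
1 2 2 2
0 3 3 2
8) 2 2 0 2
3 2 1 2
2 0 1 2
1 3 2 2
0 3 3 2
9) 2 2 0 2
3 2 1 2
2 1 2 2
2 2 0 3
1 1 1 3
10) 2 2 0 2
3 2 1 2
2 1 2 2
2 3 0 3
1 1 1 3
11) 2 2 0 2
3 2 1 2
2 2 2 2
3 0 1 3
1 2 1 3
12) 2 2 0 2
3 2 1 2
2 2 2 2
3 1 1 3
1 2 1 3
13) 2 2 0 2
3 2 1 2
2 2 2 2
3 2 1 3
1 2 1 3
14) 2 2 0 2
3 2 1 2
2 2 2 2
3 3 1 3
1 2 1 3
15) 2 2 0 2
3 2 1 2
3 3 2 2
0 1 2 3
2 3 1 3
16) 2 2 0 2
3 2 1 2
3 3 2 2
0 2 2 3
2 3 1 3
17) 2 2 0 2
3 2 1 2
3 3 2 2
0 3 2 3
2 3 1 3

41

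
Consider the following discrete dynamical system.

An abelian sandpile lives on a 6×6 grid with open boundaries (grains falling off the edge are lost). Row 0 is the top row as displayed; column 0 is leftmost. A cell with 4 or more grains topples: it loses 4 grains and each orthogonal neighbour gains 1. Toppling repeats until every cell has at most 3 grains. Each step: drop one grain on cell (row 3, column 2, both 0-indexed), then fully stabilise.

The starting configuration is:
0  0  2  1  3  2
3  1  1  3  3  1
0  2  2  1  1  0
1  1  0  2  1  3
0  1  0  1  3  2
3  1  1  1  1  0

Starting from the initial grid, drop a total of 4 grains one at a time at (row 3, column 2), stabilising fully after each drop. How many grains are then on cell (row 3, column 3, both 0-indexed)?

3

[0] 0  0  2  1  3  2
3  1  1  3  3  1
0  2  2  1  1  0
1  1  0  2  1  3
0  1  0  1  3  2
3  1  1  1  1  0
[1] 0  0  2  1  3  2
3  1  1  3  3  1
0  2  2  1  1  0
1  1  1  2  1  3
0  1  0  1  3  2
3  1  1  1  1  0
[2] 0  0  2  1  3  2
3  1  1  3  3  1
0  2  2  1  1  0
1  1  2  2  1  3
0  1  0  1  3  2
3  1  1  1  1  0
[3] 0  0  2  1  3  2
3  1  1  3  3  1
0  2  2  1  1  0
1  1  3  2  1  3
0  1  0  1  3  2
3  1  1  1  1  0
[4] 0  0  2  1  3  2
3  1  1  3  3  1
0  2  3  1  1  0
1  2  0  3  1  3
0  1  1  1  3  2
3  1  1  1  1  0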